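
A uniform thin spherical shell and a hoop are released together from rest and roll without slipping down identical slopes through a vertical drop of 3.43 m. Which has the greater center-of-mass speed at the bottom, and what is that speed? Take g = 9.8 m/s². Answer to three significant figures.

For rolling without slipping, Mgh = ½(1+k)Mv² where k = I/(MR²), so v = √(2gh/(1+k)).
Uniform thin spherical shell: k = 2/3, giving v = √(2×9.8×3.43/1.667) = 6.351 m/s.
Hoop: k = 1, giving v = √(2×9.8×3.43/2) = 5.798 m/s.
The smaller k wins: the uniform thin spherical shell, at ≈ 6.35 m/s.

the uniform thin spherical shell, at v ≈ 6.35 m/s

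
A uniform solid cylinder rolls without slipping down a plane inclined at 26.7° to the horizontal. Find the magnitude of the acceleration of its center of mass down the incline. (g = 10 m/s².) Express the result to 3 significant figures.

a ≈ 3.00 m/s²

For this body I = (1/2)MR², i.e. k = I/(MR²) = 0.5.
Translational: Mg sinθ − f = Ma. Rotational about the CM: fR = Iα = kMRa, so f = kMa.
Eliminating f: Mg sinθ = (1+k)Ma, so a = g sinθ/(1+k) = 10 × sin26.7° / 1.5 ≈ 3.00 m/s².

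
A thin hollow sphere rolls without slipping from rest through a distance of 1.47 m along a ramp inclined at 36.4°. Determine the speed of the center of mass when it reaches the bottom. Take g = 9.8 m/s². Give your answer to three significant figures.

v ≈ 3.20 m/s

The moment of inertia is (2/3)MR², giving k ≡ I/(MR²) = 2/3.
Rolling without slipping gives ω = v/R, so the total kinetic energy is ½Mv² + ½Iω² = ½(1+k)Mv² = (5/6)Mv².
The vertical drop is h = L sinθ = 1.47 × sin36.4° = 0.8723 m.
Setting Mgh = (5/6)Mv² gives v = √(2gh/(1+k)) = √(2·9.8·0.8723/1.667) ≈ 3.20 m/s.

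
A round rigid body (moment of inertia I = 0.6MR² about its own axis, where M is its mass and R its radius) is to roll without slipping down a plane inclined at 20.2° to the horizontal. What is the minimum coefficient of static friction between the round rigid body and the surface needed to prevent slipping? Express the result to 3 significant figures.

Here I = 0.6MR², so the shape factor k = I/(MR²) = 0.6.
Translational: Mg sinθ − f = Ma. Rotational about the CM: fR = Iα = kMRa, so f = kMa.
These give a = g sinθ/(1+k) and the required friction f = kMg sinθ/(1+k).
The normal force is N = Mg cosθ, so μ_min = f/N = k tanθ/(1+k).
μ_min = 0.6 × tan20.2° / 1.6 ≈ 0.138.

μ_min ≈ 0.138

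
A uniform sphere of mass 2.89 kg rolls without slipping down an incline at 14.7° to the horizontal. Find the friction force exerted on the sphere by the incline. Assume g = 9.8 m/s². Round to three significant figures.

For this body I = (2/5)MR², i.e. k = I/(MR²) = 0.4.
Along the incline Mg sinθ − f = Ma, and torque about the center fR = Iα = kMR²(a/R) gives f = kMa.
Combining, a = g sinθ/(1+k) and f = kMa = kMg sinθ/(1+k).
f = 0.4 × 2.89 × 9.8 × sin14.7° / 1.4 ≈ 2.05 N.

f ≈ 2.05 N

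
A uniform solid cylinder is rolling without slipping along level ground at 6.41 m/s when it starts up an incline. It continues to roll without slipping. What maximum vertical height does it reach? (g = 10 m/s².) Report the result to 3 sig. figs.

h ≈ 3.08 m

The moment of inertia is (1/2)MR², giving k ≡ I/(MR²) = 0.5.
Since it rolls without slipping, ω = v/R and KE = ½Mv² + ½Iω² = ½(1+k)Mv² = (3/4)Mv².
At the top the kinetic energy is zero, so (3/4)Mv₀² = Mgh.
Thus h = (1+k)v₀²/(2g) = 1.5 × 6.41² / (2 × 10) ≈ 3.08 m.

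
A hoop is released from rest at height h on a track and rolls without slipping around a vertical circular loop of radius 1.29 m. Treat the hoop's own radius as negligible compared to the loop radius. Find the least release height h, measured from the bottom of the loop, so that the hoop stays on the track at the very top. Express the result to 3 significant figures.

h_min ≈ 3.87 m

With I = MR², the ratio k = I/(MR²) is 1.
At the top, contact is just lost when gravity alone supplies the centripetal force: Mg = Mv_top²/r, i.e. v_top² = gr.
With ω = v/R, the kinetic energy at speed v is ½(1+k)Mv² = Mv².
Energy conservation from release (height h) to the top (height 2r): Mgh = Mg(2r) + M·gr.
Thus h_min = 2r + (1+k)r/2 = r(2 + 2/2) = 1.29 × 3 ≈ 3.87 m.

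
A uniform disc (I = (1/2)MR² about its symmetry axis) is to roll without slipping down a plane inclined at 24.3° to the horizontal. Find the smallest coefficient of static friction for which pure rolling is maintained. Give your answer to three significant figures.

For this body I = (1/2)MR², i.e. k = I/(MR²) = 0.5.
Translational: Mg sinθ − f = Ma. Rotational about the CM: fR = Iα = kMRa, so f = kMa.
These give a = g sinθ/(1+k) and the required friction f = kMg sinθ/(1+k).
The normal force is N = Mg cosθ, so μ_min = f/N = k tanθ/(1+k).
μ_min = 0.5 × tan24.3° / 1.5 ≈ 0.151.

μ_min ≈ 0.151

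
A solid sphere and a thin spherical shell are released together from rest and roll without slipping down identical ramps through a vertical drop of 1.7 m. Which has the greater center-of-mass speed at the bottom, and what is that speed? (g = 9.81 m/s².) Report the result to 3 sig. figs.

the solid sphere, at v ≈ 4.88 m/s

For rolling without slipping, Mgh = ½(1+k)Mv² where k = I/(MR²), so v = √(2gh/(1+k)).
Solid sphere: k = 0.4, giving v = √(2×9.81×1.7/1.4) = 4.881 m/s.
Thin spherical shell: k = 2/3, giving v = √(2×9.81×1.7/1.667) = 4.474 m/s.
The smaller k wins: the solid sphere, at ≈ 4.88 m/s.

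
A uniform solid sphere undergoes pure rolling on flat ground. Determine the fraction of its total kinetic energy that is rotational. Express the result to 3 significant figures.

The moment of inertia is (2/5)MR², giving k ≡ I/(MR²) = 0.4.
Since ω = v/R, the translational part is ½Mv² and the rotational part is ½I(v/R)² = ½kMv²; the total is ½(1+k)Mv².
The rotational fraction is therefore k/(1+k) = 0.4/1.4 ≈ 0.286.

fraction ≈ 0.286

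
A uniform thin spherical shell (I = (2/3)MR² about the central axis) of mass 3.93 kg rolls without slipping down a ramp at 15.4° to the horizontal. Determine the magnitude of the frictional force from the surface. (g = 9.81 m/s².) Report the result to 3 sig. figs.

f ≈ 4.10 N

For this body I = (2/3)MR², i.e. k = I/(MR²) = 2/3.
Along the incline Mg sinθ − f = Ma, and torque about the center fR = Iα = kMR²(a/R) gives f = kMa.
Combining, a = g sinθ/(1+k) and f = kMa = kMg sinθ/(1+k).
f = (2/3) × 3.93 × 9.81 × sin15.4° / 1.667 ≈ 4.10 N.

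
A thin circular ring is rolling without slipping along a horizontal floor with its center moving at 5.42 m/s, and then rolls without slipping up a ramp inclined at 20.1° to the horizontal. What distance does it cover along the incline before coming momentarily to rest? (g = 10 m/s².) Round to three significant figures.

d ≈ 8.55 m

The moment of inertia is MR², giving k ≡ I/(MR²) = 1.
The rolling condition ω = v/R makes the rotational term ½I(v/R)² = ½kMv², so KE_total = ½(1+k)Mv² = Mv².
Setting this equal to Mgh gives the vertical rise h = (1+k)v₀²/(2g) = 2×5.42²/(2×10) = 2.938 m.
Along the incline, d = h/sinθ = 2.938/sin20.1° ≈ 8.55 m.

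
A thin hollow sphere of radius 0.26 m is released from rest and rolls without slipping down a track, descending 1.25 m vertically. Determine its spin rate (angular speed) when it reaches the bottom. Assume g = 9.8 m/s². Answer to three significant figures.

ω ≈ 14.7 rad/s

With I = (2/3)MR², the ratio k = I/(MR²) is 2/3.
Since it rolls without slipping, ω = v/R and KE = ½Mv² + ½Iω² = ½(1+k)Mv² = (5/6)Mv².
Energy conservation Mgh = ½(1+k)Mv² gives v = √(2gh/(1+k)) = √(2 × 9.8 × 1.25 / 1.667) = 3.834 m/s.
The angular speed follows from ω = v/R = 3.834/0.26 ≈ 14.7 rad/s.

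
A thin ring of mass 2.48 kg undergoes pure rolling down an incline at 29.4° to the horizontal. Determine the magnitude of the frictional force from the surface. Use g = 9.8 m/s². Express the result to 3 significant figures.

Here I = MR², so the shape factor k = I/(MR²) = 1.
Translational: Mg sinθ − f = Ma. Rotational about the CM: fR = Iα = kMRa, so f = kMa.
Combining, a = g sinθ/(1+k) and f = kMa = kMg sinθ/(1+k).
f = 1 × 2.48 × 9.8 × sin29.4° / 2 ≈ 5.97 N.

f ≈ 5.97 N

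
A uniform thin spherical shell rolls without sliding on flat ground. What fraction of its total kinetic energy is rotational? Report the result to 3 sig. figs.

The moment of inertia is (2/3)MR², giving k ≡ I/(MR²) = 2/3.
Since ω = v/R, the translational part is ½Mv² and the rotational part is ½I(v/R)² = ½kMv²; the total is ½(1+k)Mv².
The rotational fraction is therefore k/(1+k) = (2/3)/1.667 ≈ 0.400.

fraction ≈ 0.400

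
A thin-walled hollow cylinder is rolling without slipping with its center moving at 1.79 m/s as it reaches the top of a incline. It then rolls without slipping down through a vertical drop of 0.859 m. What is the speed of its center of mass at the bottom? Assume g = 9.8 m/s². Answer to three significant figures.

With I = MR², the ratio k = I/(MR²) is 1.
Since it rolls without slipping, ω = v/R and KE = ½Mv² + ½Iω² = ½(1+k)Mv² = Mv².
Energy conservation: Mv₀² + Mgh = Mv², so v² = v₀² + 2gh/(1+k).
v = √(1.79² + 2×9.8×0.859/2) = √11.62 ≈ 3.41 m/s.

v ≈ 3.41 m/s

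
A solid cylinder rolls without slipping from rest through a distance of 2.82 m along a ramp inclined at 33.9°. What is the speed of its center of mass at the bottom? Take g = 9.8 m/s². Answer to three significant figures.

For this body I = (1/2)MR², i.e. k = I/(MR²) = 0.5.
The rolling condition ω = v/R makes the rotational term ½I(v/R)² = ½kMv², so KE_total = ½(1+k)Mv² = (3/4)Mv².
The vertical drop is h = L sinθ = 2.82 × sin33.9° = 1.573 m.
Energy conservation: Mgh = (3/4)Mv², so v = √(2gh/(1+k)) = √(2 × 9.8 × 1.573 / 1.5) ≈ 4.53 m/s.

v ≈ 4.53 m/s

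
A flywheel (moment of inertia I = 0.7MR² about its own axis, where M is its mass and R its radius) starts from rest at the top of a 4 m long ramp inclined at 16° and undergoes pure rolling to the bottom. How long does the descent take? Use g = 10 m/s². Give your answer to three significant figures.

For this body I = 0.7MR², i.e. k = I/(MR²) = 0.7.
Translational: Mg sinθ − f = Ma. Rotational about the CM: fR = Iα = kMRa, so f = kMa.
Hence a = g sinθ/(1+k) = 10×sin16°/1.7 = 1.621 m/s².
With constant a from rest, t = √(2L/a) = √(2·4/1.621) ≈ 2.22 s.

t ≈ 2.22 s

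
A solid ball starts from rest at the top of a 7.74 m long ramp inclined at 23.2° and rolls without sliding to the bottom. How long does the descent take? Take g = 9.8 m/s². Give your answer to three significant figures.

t ≈ 2.37 s

The moment of inertia is (2/5)MR², giving k ≡ I/(MR²) = 0.4.
Translational: Mg sinθ − f = Ma. Rotational about the CM: fR = Iα = kMRa, so f = kMa.
Hence a = g sinθ/(1+k) = 9.8×sin23.2°/1.4 = 2.758 m/s².
With constant a from rest, t = √(2L/a) = √(2·7.74/2.758) ≈ 2.37 s.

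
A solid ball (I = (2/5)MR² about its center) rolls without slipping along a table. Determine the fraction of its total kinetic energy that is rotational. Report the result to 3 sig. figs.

fraction ≈ 0.286

Here I = (2/5)MR², so the shape factor k = I/(MR²) = 0.4.
With ω = v/R, KE_trans = ½Mv² and KE_rot = ½Iω² = ½kMv², so KE_total = ½(1+k)Mv².
The rotational fraction is therefore k/(1+k) = 0.4/1.4 ≈ 0.286.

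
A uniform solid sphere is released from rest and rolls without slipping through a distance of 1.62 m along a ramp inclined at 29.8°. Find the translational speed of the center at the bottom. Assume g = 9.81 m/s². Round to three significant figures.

For this body I = (2/5)MR², i.e. k = I/(MR²) = 0.4.
Since it rolls without slipping, ω = v/R and KE = ½Mv² + ½Iω² = ½(1+k)Mv² = (7/10)Mv².
The vertical drop is h = L sinθ = 1.62 × sin29.8° = 0.8051 m.
Energy conservation: Mgh = (7/10)Mv², so v = √(2gh/(1+k)) = √(2 × 9.81 × 0.8051 / 1.4) ≈ 3.36 m/s.

v ≈ 3.36 m/s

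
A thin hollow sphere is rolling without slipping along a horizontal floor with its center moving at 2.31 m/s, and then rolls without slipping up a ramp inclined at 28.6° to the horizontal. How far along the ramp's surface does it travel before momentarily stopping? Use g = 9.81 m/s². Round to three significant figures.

d ≈ 0.947 m

The moment of inertia is (2/3)MR², giving k ≡ I/(MR²) = 2/3.
The rolling condition ω = v/R makes the rotational term ½I(v/R)² = ½kMv², so KE_total = ½(1+k)Mv² = (5/6)Mv².
Setting this equal to Mgh gives the vertical rise h = (1+k)v₀²/(2g) = 1.667×2.31²/(2×9.81) = 0.4533 m.
The distance along the slope is d = h/sinθ = 0.4533/sin28.6° ≈ 0.947 m.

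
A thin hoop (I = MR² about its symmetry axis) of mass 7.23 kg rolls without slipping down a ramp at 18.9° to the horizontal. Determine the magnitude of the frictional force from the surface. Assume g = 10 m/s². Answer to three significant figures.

f ≈ 11.7 N

The moment of inertia is MR², giving k ≡ I/(MR²) = 1.
Along the incline Mg sinθ − f = Ma, and torque about the center fR = Iα = kMR²(a/R) gives f = kMa.
Combining, a = g sinθ/(1+k) and f = kMa = kMg sinθ/(1+k).
f = 1 × 7.23 × 10 × sin18.9° / 2 ≈ 11.7 N.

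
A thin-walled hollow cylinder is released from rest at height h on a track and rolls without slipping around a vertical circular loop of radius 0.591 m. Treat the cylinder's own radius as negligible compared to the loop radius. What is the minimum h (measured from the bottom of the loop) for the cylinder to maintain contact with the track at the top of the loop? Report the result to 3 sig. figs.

Here I = MR², so the shape factor k = I/(MR²) = 1.
At the top of the loop, the minimum-contact condition is Mg = Mv_top²/r, so v_top² = gr.
With ω = v/R, the kinetic energy at speed v is ½(1+k)Mv² = Mv².
Energy conservation from release (height h) to the top (height 2r): Mgh = Mg(2r) + M·gr.
Thus h_min = 2r + (1+k)r/2 = r(2 + 2/2) = 0.591 × 3 ≈ 1.77 m.

h_min ≈ 1.77 m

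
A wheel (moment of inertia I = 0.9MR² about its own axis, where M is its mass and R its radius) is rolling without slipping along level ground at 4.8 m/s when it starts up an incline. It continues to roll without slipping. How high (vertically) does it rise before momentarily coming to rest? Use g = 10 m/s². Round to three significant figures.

h ≈ 2.19 m

For this body I = 0.9MR², i.e. k = I/(MR²) = 0.9.
The rolling condition ω = v/R makes the rotational term ½I(v/R)² = ½kMv², so KE_total = ½(1+k)Mv² = (19/20)Mv².
At the top the kinetic energy is zero, so (19/20)Mv₀² = Mgh.
Thus h = (1+k)v₀²/(2g) = 1.9 × 4.8² / (2 × 10) ≈ 2.19 m.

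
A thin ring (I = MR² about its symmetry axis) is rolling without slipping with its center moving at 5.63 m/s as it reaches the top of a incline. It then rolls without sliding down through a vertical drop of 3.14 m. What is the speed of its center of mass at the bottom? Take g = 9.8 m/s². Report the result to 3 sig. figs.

For this body I = MR², i.e. k = I/(MR²) = 1.
Since it rolls without slipping, ω = v/R and KE = ½Mv² + ½Iω² = ½(1+k)Mv² = Mv².
Conserving energy between top and bottom: Mv² = Mv₀² + Mgh, hence v² = v₀² + 2gh/(1+k).
v = √(5.63² + 2×9.8×3.14/2) = √62.47 ≈ 7.90 m/s.

v ≈ 7.90 m/s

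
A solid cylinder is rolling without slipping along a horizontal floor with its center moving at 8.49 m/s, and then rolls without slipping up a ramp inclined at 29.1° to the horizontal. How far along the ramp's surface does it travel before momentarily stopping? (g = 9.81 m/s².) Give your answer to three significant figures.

d ≈ 11.3 m

For this body I = (1/2)MR², i.e. k = I/(MR²) = 0.5.
Pure rolling means v = ωR; then KE = ½Mv² + ½I(v/R)² = ½(1+k)Mv² = (3/4)Mv².
Setting this equal to Mgh gives the vertical rise h = (1+k)v₀²/(2g) = 1.5×8.49²/(2×9.81) = 5.511 m.
Along the incline, d = h/sinθ = 5.511/sin29.1° ≈ 11.3 m.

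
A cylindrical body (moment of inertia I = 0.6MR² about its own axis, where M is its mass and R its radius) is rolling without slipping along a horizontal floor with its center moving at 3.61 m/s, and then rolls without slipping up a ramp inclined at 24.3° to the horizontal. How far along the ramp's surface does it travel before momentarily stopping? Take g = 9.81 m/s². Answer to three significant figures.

d ≈ 2.58 m

For this body I = 0.6MR², i.e. k = I/(MR²) = 0.6.
The rolling condition ω = v/R makes the rotational term ½I(v/R)² = ½kMv², so KE_total = ½(1+k)Mv² = (4/5)Mv².
Setting this equal to Mgh gives the vertical rise h = (1+k)v₀²/(2g) = 1.6×3.61²/(2×9.81) = 1.063 m.
The distance along the slope is d = h/sinθ = 1.063/sin24.3° ≈ 2.58 m.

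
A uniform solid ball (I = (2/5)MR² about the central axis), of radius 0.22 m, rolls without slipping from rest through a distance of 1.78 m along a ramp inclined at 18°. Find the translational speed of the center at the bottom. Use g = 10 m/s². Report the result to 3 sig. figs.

With I = (2/5)MR², the ratio k = I/(MR²) is 0.4.
The rolling condition ω = v/R makes the rotational term ½I(v/R)² = ½kMv², so KE_total = ½(1+k)Mv² = (7/10)Mv².
The vertical drop is h = L sinθ = 1.78 × sin18° = 0.5501 m.
Setting Mgh = (7/10)Mv² gives v = √(2gh/(1+k)) = √(2·10·0.5501/1.4) ≈ 2.80 m/s.

v ≈ 2.80 m/s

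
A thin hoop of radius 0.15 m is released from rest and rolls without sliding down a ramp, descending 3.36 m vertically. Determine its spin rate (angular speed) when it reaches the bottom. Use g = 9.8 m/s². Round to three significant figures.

ω ≈ 38.3 rad/s

For this body I = MR², i.e. k = I/(MR²) = 1.
Pure rolling means v = ωR; then KE = ½Mv² + ½I(v/R)² = ½(1+k)Mv² = Mv².
Energy conservation Mgh = ½(1+k)Mv² gives v = √(2gh/(1+k)) = √(2 × 9.8 × 3.36 / 2) = 5.738 m/s.
Then ω = v/R = 5.738 / 0.15 ≈ 38.3 rad/s.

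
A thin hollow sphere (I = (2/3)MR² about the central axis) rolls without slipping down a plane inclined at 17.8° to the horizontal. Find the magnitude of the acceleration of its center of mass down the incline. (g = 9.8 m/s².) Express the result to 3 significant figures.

a ≈ 1.80 m/s²

With I = (2/3)MR², the ratio k = I/(MR²) is 2/3.
Along the incline Mg sinθ − f = Ma, and torque about the center fR = Iα = kMR²(a/R) gives f = kMa.
Eliminating f: Mg sinθ = (1+k)Ma, so a = g sinθ/(1+k) = 9.8 × sin17.8° / 1.667 ≈ 1.80 m/s².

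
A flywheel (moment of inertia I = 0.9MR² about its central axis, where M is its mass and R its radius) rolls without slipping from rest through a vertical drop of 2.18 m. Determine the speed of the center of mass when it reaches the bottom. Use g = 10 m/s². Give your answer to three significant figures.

v ≈ 4.79 m/s

Here I = 0.9MR², so the shape factor k = I/(MR²) = 0.9.
Pure rolling means v = ωR; then KE = ½Mv² + ½I(v/R)² = ½(1+k)Mv² = (19/20)Mv².
Setting Mgh = (19/20)Mv² gives v = √(2gh/(1+k)) = √(2·10·2.18/1.9) ≈ 4.79 m/s.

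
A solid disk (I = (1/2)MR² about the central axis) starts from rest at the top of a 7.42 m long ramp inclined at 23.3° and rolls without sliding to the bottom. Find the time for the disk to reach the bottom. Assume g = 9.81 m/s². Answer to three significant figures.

For this body I = (1/2)MR², i.e. k = I/(MR²) = 0.5.
Newton's second law down the slope: Mg sinθ − f = Ma. The torque equation fR = Iα (with α = a/R) gives f = kMa.
Hence a = g sinθ/(1+k) = 9.81×sin23.3°/1.5 = 2.587 m/s².
Starting from rest, L = ½at², so t = √(2L/a) = √(2×7.42/2.587) ≈ 2.40 s.

t ≈ 2.40 s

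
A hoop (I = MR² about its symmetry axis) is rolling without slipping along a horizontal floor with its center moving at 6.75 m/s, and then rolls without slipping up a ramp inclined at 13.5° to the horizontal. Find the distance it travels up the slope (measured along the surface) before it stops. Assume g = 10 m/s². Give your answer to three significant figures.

The moment of inertia is MR², giving k ≡ I/(MR²) = 1.
Since it rolls without slipping, ω = v/R and KE = ½Mv² + ½Iω² = ½(1+k)Mv² = Mv².
Setting this equal to Mgh gives the vertical rise h = (1+k)v₀²/(2g) = 2×6.75²/(2×10) = 4.556 m.
The distance along the slope is d = h/sinθ = 4.556/sin13.5° ≈ 19.5 m.

d ≈ 19.5 m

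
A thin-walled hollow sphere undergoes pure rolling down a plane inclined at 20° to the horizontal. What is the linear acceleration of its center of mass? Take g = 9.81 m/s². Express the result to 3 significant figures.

a ≈ 2.01 m/s²

The moment of inertia is (2/3)MR², giving k ≡ I/(MR²) = 2/3.
Newton's second law down the slope: Mg sinθ − f = Ma. The torque equation fR = Iα (with α = a/R) gives f = kMa.
Eliminating f: Mg sinθ = (1+k)Ma, so a = g sinθ/(1+k) = 9.81 × sin20° / 1.667 ≈ 2.01 m/s².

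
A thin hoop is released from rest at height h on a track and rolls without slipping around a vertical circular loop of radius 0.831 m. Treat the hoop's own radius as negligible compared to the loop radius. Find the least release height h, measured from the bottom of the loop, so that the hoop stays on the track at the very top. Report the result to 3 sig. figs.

The moment of inertia is MR², giving k ≡ I/(MR²) = 1.
At the top, contact is just lost when gravity alone supplies the centripetal force: Mg = Mv_top²/r, i.e. v_top² = gr.
With ω = v/R, the kinetic energy at speed v is ½(1+k)Mv² = Mv².
Energy conservation from release (height h) to the top (height 2r): Mgh = Mg(2r) + M·gr.
Thus h_min = 2r + (1+k)r/2 = r(2 + 2/2) = 0.831 × 3 ≈ 2.49 m.

h_min ≈ 2.49 m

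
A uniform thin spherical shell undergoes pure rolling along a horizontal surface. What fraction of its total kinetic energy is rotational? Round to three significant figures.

fraction ≈ 0.400

For this body I = (2/3)MR², i.e. k = I/(MR²) = 2/3.
Since ω = v/R, the translational part is ½Mv² and the rotational part is ½I(v/R)² = ½kMv²; the total is ½(1+k)Mv².
The rotational fraction is therefore k/(1+k) = (2/3)/1.667 ≈ 0.400.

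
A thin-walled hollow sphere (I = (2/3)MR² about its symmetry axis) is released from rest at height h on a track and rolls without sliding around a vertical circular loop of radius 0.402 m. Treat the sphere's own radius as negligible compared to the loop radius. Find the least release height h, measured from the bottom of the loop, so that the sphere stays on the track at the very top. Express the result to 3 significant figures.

The moment of inertia is (2/3)MR², giving k ≡ I/(MR²) = 2/3.
At the top of the loop, the minimum-contact condition is Mg = Mv_top²/r, so v_top² = gr.
With ω = v/R, the kinetic energy at speed v is ½(1+k)Mv² = (5/6)Mv².
Energy conservation from release (height h) to the top (height 2r): Mgh = Mg(2r) + (5/6)M·gr.
Thus h_min = 2r + (1+k)r/2 = r(2 + 1.667/2) = 0.402 × 2.833 ≈ 1.14 m.

h_min ≈ 1.14 m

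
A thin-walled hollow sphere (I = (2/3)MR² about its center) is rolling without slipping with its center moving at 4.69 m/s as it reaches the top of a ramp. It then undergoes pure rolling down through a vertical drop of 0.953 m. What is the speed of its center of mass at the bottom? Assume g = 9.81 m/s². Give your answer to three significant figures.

v ≈ 5.76 m/s

The moment of inertia is (2/3)MR², giving k ≡ I/(MR²) = 2/3.
Pure rolling means v = ωR; then KE = ½Mv² + ½I(v/R)² = ½(1+k)Mv² = (5/6)Mv².
Conserving energy between top and bottom: (5/6)Mv² = (5/6)Mv₀² + Mgh, hence v² = v₀² + 2gh/(1+k).
v = √(4.69² + 2×9.81×0.953/1.667) = √33.21 ≈ 5.76 m/s.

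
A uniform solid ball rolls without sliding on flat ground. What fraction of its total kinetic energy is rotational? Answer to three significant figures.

The moment of inertia is (2/5)MR², giving k ≡ I/(MR²) = 0.4.
Since ω = v/R, the translational part is ½Mv² and the rotational part is ½I(v/R)² = ½kMv²; the total is ½(1+k)Mv².
The rotational fraction is therefore k/(1+k) = 0.4/1.4 ≈ 0.286.

fraction ≈ 0.286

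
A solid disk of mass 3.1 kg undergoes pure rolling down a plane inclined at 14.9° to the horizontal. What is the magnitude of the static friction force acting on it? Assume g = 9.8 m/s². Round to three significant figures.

f ≈ 2.60 N

With I = (1/2)MR², the ratio k = I/(MR²) is 0.5.
Along the incline Mg sinθ − f = Ma, and torque about the center fR = Iα = kMR²(a/R) gives f = kMa.
Combining, a = g sinθ/(1+k) and f = kMa = kMg sinθ/(1+k).
f = 0.5 × 3.1 × 9.8 × sin14.9° / 1.5 ≈ 2.60 N.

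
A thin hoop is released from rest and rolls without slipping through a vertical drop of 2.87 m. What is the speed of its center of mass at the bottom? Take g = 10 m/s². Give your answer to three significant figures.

The moment of inertia is MR², giving k ≡ I/(MR²) = 1.
Since it rolls without slipping, ω = v/R and KE = ½Mv² + ½Iω² = ½(1+k)Mv² = Mv².
Energy conservation: Mgh = Mv², so v = √(2gh/(1+k)) = √(2 × 10 × 2.87 / 2) ≈ 5.36 m/s.

v ≈ 5.36 m/s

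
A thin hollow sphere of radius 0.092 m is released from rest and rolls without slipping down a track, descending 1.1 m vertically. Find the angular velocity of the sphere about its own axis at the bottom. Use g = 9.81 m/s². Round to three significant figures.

With I = (2/3)MR², the ratio k = I/(MR²) is 2/3.
Pure rolling means v = ωR; then KE = ½Mv² + ½I(v/R)² = ½(1+k)Mv² = (5/6)Mv².
Energy conservation Mgh = ½(1+k)Mv² gives v = √(2gh/(1+k)) = √(2 × 9.81 × 1.1 / 1.667) = 3.598 m/s.
The angular speed follows from ω = v/R = 3.598/0.092 ≈ 39.1 rad/s.

ω ≈ 39.1 rad/s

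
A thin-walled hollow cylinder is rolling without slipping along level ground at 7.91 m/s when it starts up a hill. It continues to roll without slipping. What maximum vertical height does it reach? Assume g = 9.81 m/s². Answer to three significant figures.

h ≈ 6.38 m

Here I = MR², so the shape factor k = I/(MR²) = 1.
Pure rolling means v = ωR; then KE = ½Mv² + ½I(v/R)² = ½(1+k)Mv² = Mv².
All of this converts to potential energy at the highest point: Mv₀² = Mgh.
Thus h = (1+k)v₀²/(2g) = 2 × 7.91² / (2 × 9.81) ≈ 6.38 m.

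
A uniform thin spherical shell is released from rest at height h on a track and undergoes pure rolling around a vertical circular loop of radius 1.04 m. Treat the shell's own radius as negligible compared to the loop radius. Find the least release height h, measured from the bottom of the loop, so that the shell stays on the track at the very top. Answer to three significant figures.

h_min ≈ 2.95 m

For this body I = (2/3)MR², i.e. k = I/(MR²) = 2/3.
At the top of the loop, the minimum-contact condition is Mg = Mv_top²/r, so v_top² = gr.
With ω = v/R, the kinetic energy at speed v is ½(1+k)Mv² = (5/6)Mv².
Energy conservation from release (height h) to the top (height 2r): Mgh = Mg(2r) + (5/6)M·gr.
Thus h_min = 2r + (1+k)r/2 = r(2 + 1.667/2) = 1.04 × 2.833 ≈ 2.95 m.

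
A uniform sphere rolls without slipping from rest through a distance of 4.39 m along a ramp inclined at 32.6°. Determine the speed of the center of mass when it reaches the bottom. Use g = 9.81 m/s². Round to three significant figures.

The moment of inertia is (2/5)MR², giving k ≡ I/(MR²) = 0.4.
Rolling without slipping gives ω = v/R, so the total kinetic energy is ½Mv² + ½Iω² = ½(1+k)Mv² = (7/10)Mv².
The vertical drop is h = L sinθ = 4.39 × sin32.6° = 2.365 m.
Energy conservation: Mgh = (7/10)Mv², so v = √(2gh/(1+k)) = √(2 × 9.81 × 2.365 / 1.4) ≈ 5.76 m/s.

v ≈ 5.76 m/s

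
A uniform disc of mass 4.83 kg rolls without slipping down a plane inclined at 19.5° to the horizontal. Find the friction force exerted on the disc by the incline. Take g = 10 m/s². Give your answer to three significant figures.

f ≈ 5.37 N

Here I = (1/2)MR², so the shape factor k = I/(MR²) = 0.5.
Along the incline Mg sinθ − f = Ma, and torque about the center fR = Iα = kMR²(a/R) gives f = kMa.
Combining, a = g sinθ/(1+k) and f = kMa = kMg sinθ/(1+k).
f = 0.5 × 4.83 × 10 × sin19.5° / 1.5 ≈ 5.37 N.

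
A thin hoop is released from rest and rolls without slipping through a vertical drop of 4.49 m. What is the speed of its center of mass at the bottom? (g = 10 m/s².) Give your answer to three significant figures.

With I = MR², the ratio k = I/(MR²) is 1.
Rolling without slipping gives ω = v/R, so the total kinetic energy is ½Mv² + ½Iω² = ½(1+k)Mv² = Mv².
Setting Mgh = Mv² gives v = √(2gh/(1+k)) = √(2·10·4.49/2) ≈ 6.70 m/s.

v ≈ 6.70 m/s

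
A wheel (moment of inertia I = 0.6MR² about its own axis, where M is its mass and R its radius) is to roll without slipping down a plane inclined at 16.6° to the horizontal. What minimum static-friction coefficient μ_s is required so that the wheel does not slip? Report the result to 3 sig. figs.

Here I = 0.6MR², so the shape factor k = I/(MR²) = 0.6.
Along the incline Mg sinθ − f = Ma, and torque about the center fR = Iα = kMR²(a/R) gives f = kMa.
These give a = g sinθ/(1+k) and the required friction f = kMg sinθ/(1+k).
With N = Mg cosθ, the no-slip condition f ≤ μN gives μ_min = f/N = k tanθ/(1+k).
μ_min = 0.6 × tan16.6° / 1.6 ≈ 0.112.

μ_min ≈ 0.112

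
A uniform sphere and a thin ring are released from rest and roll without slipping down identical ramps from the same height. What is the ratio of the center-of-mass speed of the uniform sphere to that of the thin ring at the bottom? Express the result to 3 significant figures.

Each satisfies Mgh = ½(1+k)Mv² with k = I/(MR²), so v ∝ 1/√(1+k).
For the uniform sphere k = 0.4; for the thin ring k = 1.
v₁/v₂ = √((1+k₂)/(1+k₁)) = √(2/1.4) ≈ 1.20.

v_ratio ≈ 1.20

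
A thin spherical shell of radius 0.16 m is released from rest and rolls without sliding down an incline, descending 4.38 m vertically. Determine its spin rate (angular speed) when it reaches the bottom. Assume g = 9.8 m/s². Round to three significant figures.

With I = (2/3)MR², the ratio k = I/(MR²) is 2/3.
Pure rolling means v = ωR; then KE = ½Mv² + ½I(v/R)² = ½(1+k)Mv² = (5/6)Mv².
Energy conservation Mgh = ½(1+k)Mv² gives v = √(2gh/(1+k)) = √(2 × 9.8 × 4.38 / 1.667) = 7.177 m/s.
Then ω = v/R = 7.177 / 0.16 ≈ 44.9 rad/s.

ω ≈ 44.9 rad/s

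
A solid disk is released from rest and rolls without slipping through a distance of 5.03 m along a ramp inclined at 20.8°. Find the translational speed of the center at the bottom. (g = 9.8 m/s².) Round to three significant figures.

v ≈ 4.83 m/s

For this body I = (1/2)MR², i.e. k = I/(MR²) = 0.5.
The rolling condition ω = v/R makes the rotational term ½I(v/R)² = ½kMv², so KE_total = ½(1+k)Mv² = (3/4)Mv².
The vertical drop is h = L sinθ = 5.03 × sin20.8° = 1.786 m.
Setting Mgh = (3/4)Mv² gives v = √(2gh/(1+k)) = √(2·9.8·1.786/1.5) ≈ 4.83 m/s.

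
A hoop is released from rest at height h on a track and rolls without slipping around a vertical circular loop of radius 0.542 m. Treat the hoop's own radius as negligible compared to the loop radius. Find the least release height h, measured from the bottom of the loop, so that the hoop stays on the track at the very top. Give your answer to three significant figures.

h_min ≈ 1.63 m

For this body I = MR², i.e. k = I/(MR²) = 1.
At the top of the loop, the minimum-contact condition is Mg = Mv_top²/r, so v_top² = gr.
With ω = v/R, the kinetic energy at speed v is ½(1+k)Mv² = Mv².
Energy conservation from release (height h) to the top (height 2r): Mgh = Mg(2r) + M·gr.
Thus h_min = 2r + (1+k)r/2 = r(2 + 2/2) = 0.542 × 3 ≈ 1.63 m.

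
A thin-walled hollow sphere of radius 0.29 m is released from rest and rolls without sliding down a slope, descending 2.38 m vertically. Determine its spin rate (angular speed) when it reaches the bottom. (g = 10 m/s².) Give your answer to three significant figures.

ω ≈ 18.4 rad/s

Here I = (2/3)MR², so the shape factor k = I/(MR²) = 2/3.
Rolling without slipping gives ω = v/R, so the total kinetic energy is ½Mv² + ½Iω² = ½(1+k)Mv² = (5/6)Mv².
Energy conservation Mgh = ½(1+k)Mv² gives v = √(2gh/(1+k)) = √(2 × 10 × 2.38 / 1.667) = 5.344 m/s.
Then ω = v/R = 5.344 / 0.29 ≈ 18.4 rad/s.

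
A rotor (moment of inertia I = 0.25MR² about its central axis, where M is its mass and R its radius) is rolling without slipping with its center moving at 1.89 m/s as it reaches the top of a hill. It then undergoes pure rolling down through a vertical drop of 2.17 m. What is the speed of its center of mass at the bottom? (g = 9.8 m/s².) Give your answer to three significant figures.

Here I = 0.25MR², so the shape factor k = I/(MR²) = 0.25.
Since it rolls without slipping, ω = v/R and KE = ½Mv² + ½Iω² = ½(1+k)Mv² = (5/8)Mv².
Energy conservation: (5/8)Mv₀² + Mgh = (5/8)Mv², so v² = v₀² + 2gh/(1+k).
v = √(1.89² + 2×9.8×2.17/1.25) = √37.6 ≈ 6.13 m/s.

v ≈ 6.13 m/s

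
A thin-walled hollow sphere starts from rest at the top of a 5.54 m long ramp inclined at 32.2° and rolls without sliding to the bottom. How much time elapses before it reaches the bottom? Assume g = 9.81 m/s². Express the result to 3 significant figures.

t ≈ 1.88 s

The moment of inertia is (2/3)MR², giving k ≡ I/(MR²) = 2/3.
Newton's second law down the slope: Mg sinθ − f = Ma. The torque equation fR = Iα (with α = a/R) gives f = kMa.
Hence a = g sinθ/(1+k) = 9.81×sin32.2°/1.667 = 3.137 m/s².
With constant a from rest, t = √(2L/a) = √(2·5.54/3.137) ≈ 1.88 s.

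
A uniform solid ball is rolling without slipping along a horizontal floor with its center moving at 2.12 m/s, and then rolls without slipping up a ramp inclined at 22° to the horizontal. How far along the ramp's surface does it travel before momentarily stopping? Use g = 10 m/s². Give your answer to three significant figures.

With I = (2/5)MR², the ratio k = I/(MR²) is 0.4.
Pure rolling means v = ωR; then KE = ½Mv² + ½I(v/R)² = ½(1+k)Mv² = (7/10)Mv².
Setting this equal to Mgh gives the vertical rise h = (1+k)v₀²/(2g) = 1.4×2.12²/(2×10) = 0.3146 m.
Along the incline, d = h/sinθ = 0.3146/sin22° ≈ 0.840 m.

d ≈ 0.840 m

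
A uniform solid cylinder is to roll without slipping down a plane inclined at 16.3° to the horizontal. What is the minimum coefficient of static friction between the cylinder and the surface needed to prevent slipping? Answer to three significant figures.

μ_min ≈ 0.0975

With I = (1/2)MR², the ratio k = I/(MR²) is 0.5.
Newton's second law down the slope: Mg sinθ − f = Ma. The torque equation fR = Iα (with α = a/R) gives f = kMa.
These give a = g sinθ/(1+k) and the required friction f = kMg sinθ/(1+k).
With N = Mg cosθ, the no-slip condition f ≤ μN gives μ_min = f/N = k tanθ/(1+k).
μ_min = 0.5 × tan16.3° / 1.5 ≈ 0.0975.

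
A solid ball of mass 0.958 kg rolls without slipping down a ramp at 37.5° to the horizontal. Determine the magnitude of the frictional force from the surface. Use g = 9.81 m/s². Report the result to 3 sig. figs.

f ≈ 1.63 N

For this body I = (2/5)MR², i.e. k = I/(MR²) = 0.4.
Newton's second law down the slope: Mg sinθ − f = Ma. The torque equation fR = Iα (with α = a/R) gives f = kMa.
Combining, a = g sinθ/(1+k) and f = kMa = kMg sinθ/(1+k).
f = 0.4 × 0.958 × 9.81 × sin37.5° / 1.4 ≈ 1.63 N.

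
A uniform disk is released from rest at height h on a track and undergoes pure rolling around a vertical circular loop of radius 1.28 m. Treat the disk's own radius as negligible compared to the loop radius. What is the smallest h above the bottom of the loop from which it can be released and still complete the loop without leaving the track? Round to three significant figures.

h_min ≈ 3.52 m

With I = (1/2)MR², the ratio k = I/(MR²) is 0.5.
At the top of the loop, the minimum-contact condition is Mg = Mv_top²/r, so v_top² = gr.
With ω = v/R, the kinetic energy at speed v is ½(1+k)Mv² = (3/4)Mv².
Energy conservation from release (height h) to the top (height 2r): Mgh = Mg(2r) + (3/4)M·gr.
Thus h_min = 2r + (1+k)r/2 = r(2 + 1.5/2) = 1.28 × 2.75 ≈ 3.52 m.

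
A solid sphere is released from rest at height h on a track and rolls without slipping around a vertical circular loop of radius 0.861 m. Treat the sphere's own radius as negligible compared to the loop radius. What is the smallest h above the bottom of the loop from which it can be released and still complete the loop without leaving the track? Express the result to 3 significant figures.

h_min ≈ 2.32 m

For this body I = (2/5)MR², i.e. k = I/(MR²) = 0.4.
At the top of the loop, the minimum-contact condition is Mg = Mv_top²/r, so v_top² = gr.
With ω = v/R, the kinetic energy at speed v is ½(1+k)Mv² = (7/10)Mv².
Energy conservation from release (height h) to the top (height 2r): Mgh = Mg(2r) + (7/10)M·gr.
Thus h_min = 2r + (1+k)r/2 = r(2 + 1.4/2) = 0.861 × 2.7 ≈ 2.32 m.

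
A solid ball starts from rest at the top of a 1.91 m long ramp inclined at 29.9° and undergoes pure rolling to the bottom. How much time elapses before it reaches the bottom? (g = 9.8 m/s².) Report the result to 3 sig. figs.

The moment of inertia is (2/5)MR², giving k ≡ I/(MR²) = 0.4.
Translational: Mg sinθ − f = Ma. Rotational about the CM: fR = Iα = kMRa, so f = kMa.
Hence a = g sinθ/(1+k) = 9.8×sin29.9°/1.4 = 3.489 m/s².
With constant a from rest, t = √(2L/a) = √(2·1.91/3.489) ≈ 1.05 s.

t ≈ 1.05 s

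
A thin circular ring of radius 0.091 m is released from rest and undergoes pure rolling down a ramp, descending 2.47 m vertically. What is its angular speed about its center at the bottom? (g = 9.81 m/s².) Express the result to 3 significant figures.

ω ≈ 54.1 rad/s

Here I = MR², so the shape factor k = I/(MR²) = 1.
Pure rolling means v = ωR; then KE = ½Mv² + ½I(v/R)² = ½(1+k)Mv² = Mv².
Energy conservation Mgh = ½(1+k)Mv² gives v = √(2gh/(1+k)) = √(2 × 9.81 × 2.47 / 2) = 4.922 m/s.
The angular speed follows from ω = v/R = 4.922/0.091 ≈ 54.1 rad/s.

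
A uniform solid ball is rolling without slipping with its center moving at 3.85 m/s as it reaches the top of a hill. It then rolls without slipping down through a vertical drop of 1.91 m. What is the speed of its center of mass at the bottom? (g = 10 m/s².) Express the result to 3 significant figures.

Here I = (2/5)MR², so the shape factor k = I/(MR²) = 0.4.
Since it rolls without slipping, ω = v/R and KE = ½Mv² + ½Iω² = ½(1+k)Mv² = (7/10)Mv².
Conserving energy between top and bottom: (7/10)Mv² = (7/10)Mv₀² + Mgh, hence v² = v₀² + 2gh/(1+k).
v = √(3.85² + 2×10×1.91/1.4) = √42.11 ≈ 6.49 m/s.

v ≈ 6.49 m/s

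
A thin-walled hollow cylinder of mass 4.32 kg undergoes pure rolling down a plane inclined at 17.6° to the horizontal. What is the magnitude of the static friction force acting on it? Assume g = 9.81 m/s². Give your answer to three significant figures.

f ≈ 6.41 N

With I = MR², the ratio k = I/(MR²) is 1.
Newton's second law down the slope: Mg sinθ − f = Ma. The torque equation fR = Iα (with α = a/R) gives f = kMa.
Combining, a = g sinθ/(1+k) and f = kMa = kMg sinθ/(1+k).
f = 1 × 4.32 × 9.81 × sin17.6° / 2 ≈ 6.41 N.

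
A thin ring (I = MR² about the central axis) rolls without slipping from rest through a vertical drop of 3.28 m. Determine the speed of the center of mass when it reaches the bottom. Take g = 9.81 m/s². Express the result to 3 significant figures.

v ≈ 5.67 m/s

Here I = MR², so the shape factor k = I/(MR²) = 1.
Rolling without slipping gives ω = v/R, so the total kinetic energy is ½Mv² + ½Iω² = ½(1+k)Mv² = Mv².
Energy conservation: Mgh = Mv², so v = √(2gh/(1+k)) = √(2 × 9.81 × 3.28 / 2) ≈ 5.67 m/s.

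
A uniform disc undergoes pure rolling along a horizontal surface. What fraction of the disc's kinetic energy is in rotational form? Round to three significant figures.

For this body I = (1/2)MR², i.e. k = I/(MR²) = 0.5.
With ω = v/R, KE_trans = ½Mv² and KE_rot = ½Iω² = ½kMv², so KE_total = ½(1+k)Mv².
The rotational fraction is therefore k/(1+k) = 0.5/1.5 ≈ 0.333.

fraction ≈ 0.333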